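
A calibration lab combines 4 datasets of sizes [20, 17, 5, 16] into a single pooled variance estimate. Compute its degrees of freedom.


nu = sum_i (n_i - 1)
nu = ((20 - 1) + (17 - 1) + (5 - 1) + (16 - 1))
nu = 19 + 16 + 4 + 15
nu = 54

54


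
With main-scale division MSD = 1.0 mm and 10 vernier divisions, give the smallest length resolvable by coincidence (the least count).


LC = MSD / n_div
= 1.0 / 10
= 0.1000

0.1000


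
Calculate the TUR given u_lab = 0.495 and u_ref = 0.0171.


TUR = u_lab / u_ref
= 0.495 / 0.0171
= 28.9474

28.9474


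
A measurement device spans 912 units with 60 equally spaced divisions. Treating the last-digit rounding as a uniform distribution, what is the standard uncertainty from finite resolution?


resolution = range / divisions
resolution = 912 / 60 = 15.2
u_res = resolution / (2*sqrt(3))
u_res = 15.2 / 3.4641016
u_res = 4.3879

4.3879


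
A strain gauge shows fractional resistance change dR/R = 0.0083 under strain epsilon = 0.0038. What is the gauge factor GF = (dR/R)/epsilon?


GF = (dR/R) / epsilon
= 0.0083 / 0.0038
= 2.1842

2.1842


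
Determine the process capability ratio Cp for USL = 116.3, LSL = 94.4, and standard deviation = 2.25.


Cp = (USL - LSL) / (6 * sigma)
= (116.3 - 94.4) / (6 * 2.25)
= 21.9000 / 13.5000
= 1.6222

1.6222


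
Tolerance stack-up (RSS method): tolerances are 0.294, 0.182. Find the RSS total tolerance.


RSS = sqrt(0.294^2 + 0.182^2)
= sqrt(0.11956)
= 0.3458

0.3458


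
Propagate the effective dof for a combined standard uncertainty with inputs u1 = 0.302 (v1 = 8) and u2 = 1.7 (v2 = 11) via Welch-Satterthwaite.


uc = sqrt(u1^2 + u2^2) = sqrt(0.302^2 + 1.7^2) = 1.7266163
v_eff = uc^4 / (u1^4/v1 + u2^4/v2)
= 1.7266163^4 / (0.302^4/8 + 1.7^4/11)
= 8.8875764 / 0.76032159
v_eff = 11.6892

11.6892


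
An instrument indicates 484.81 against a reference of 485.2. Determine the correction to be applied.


Correction = standard - reading
= 485.2 - 484.81
= 0.3900

0.3900


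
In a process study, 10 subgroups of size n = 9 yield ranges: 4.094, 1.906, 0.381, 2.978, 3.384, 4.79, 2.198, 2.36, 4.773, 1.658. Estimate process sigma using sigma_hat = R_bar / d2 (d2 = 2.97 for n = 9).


R_bar = (4.094 + 1.906 + 0.381 + 2.978 + 3.384 + 4.79 + 2.198 + 2.36 + 4.773 + 1.658) / 10
R_bar = 28.522 / 10 = 2.8522
sigma_hat = R_bar / d2 = 2.8522 / 2.97 = 0.9603

0.9603


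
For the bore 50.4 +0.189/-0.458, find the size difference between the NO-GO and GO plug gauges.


GO = nominal - lower_tol (smallest hole = maximum material condition)
GO = 50.4 - 0.458 = 49.942
NO-GO = nominal + upper_tol (largest hole = least material condition)
NO-GO = 50.4 + 0.189 = 50.589
spread = NO-GO - GO = 50.589 - 49.942 = 0.6470

0.6470


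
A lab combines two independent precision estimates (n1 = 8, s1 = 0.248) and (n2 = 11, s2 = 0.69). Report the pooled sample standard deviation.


s_p = sqrt(((n1-1)*s1^2 + (n2-1)*s2^2) / (n1+n2-2))
numerator = (8-1)*0.248^2 + (11-1)*0.69^2 = 0.430528 + 4.761 = 5.191528
denominator = 8 + 11 - 2 = 17
s_p^2 = 5.191528 / 17 = 0.305384
s_p = sqrt(0.305384) = 0.5526

0.5526


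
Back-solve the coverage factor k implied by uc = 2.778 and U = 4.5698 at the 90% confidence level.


k = U / uc
k = 4.5698 / 2.778
k = 1.645

1.645


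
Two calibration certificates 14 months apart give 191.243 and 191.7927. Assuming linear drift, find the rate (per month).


rate = (v2 - v1) / months
= (191.7927 - 191.243) / 14
= 0.5497 / 14
= 0.0393

0.0393


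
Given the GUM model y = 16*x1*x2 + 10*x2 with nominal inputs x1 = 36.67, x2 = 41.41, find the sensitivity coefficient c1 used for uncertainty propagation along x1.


y = 16*x1*x2 + 10*x2
dy/dx1 = 16*x2
Evaluate at x2 = 41.41: c1 = 16 * 41.41
c1 = 662.5600

662.5600


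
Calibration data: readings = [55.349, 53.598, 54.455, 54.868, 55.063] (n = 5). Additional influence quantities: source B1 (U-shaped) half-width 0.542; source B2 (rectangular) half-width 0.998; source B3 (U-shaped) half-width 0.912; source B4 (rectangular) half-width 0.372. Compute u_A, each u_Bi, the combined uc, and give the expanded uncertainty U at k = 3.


mean = (55.349 + 53.598 + 54.455 + 54.868 + 55.063) / 5 = 54.6666
s = sqrt(sum((x - mean)^2)/(n-1)) = 0.68008183
u_A = s / sqrt(n) = 0.68008183 / sqrt(5) = 0.30414184
u_B1 = 0.542 / sqrt(2) = 0.38325188
u_B2 = 0.998 / sqrt(3) = 0.57619557
u_B3 = 0.912 / sqrt(2) = 0.64488138
u_B4 = 0.372 / sqrt(3) = 0.2147743
uc = sqrt(0.30414184^2 + 0.38325188^2 + 0.57619557^2 + 0.64488138^2 + 0.2147743^2) = 1.0165557
U = k * uc = 3 * 1.0165557
U = 3.0497

3.0497


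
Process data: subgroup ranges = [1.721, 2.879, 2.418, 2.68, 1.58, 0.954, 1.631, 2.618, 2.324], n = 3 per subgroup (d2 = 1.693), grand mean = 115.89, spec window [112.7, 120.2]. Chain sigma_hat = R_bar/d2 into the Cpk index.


R_bar = (1.721 + 2.879 + 2.418 + 2.68 + 1.58 + 0.954 + 1.631 + 2.618 + 2.324) / 9 = 2.0894444
sigma = R_bar / d2 = 2.0894444 / 1.693 = 1.2341668
Cp = (USL - LSL)/(6*sigma) = (120.2 - 112.7)/(6*1.2341668) = 1.0128
Cpu = (120.2 - 115.89)/(3*1.2341668) = 1.1641
Cpl = (115.89 - 112.7)/(3*1.2341668) = 0.8616
Cpk = min(Cpu, Cpl) = 0.8616

0.8616


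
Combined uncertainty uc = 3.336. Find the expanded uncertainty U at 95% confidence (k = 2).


U = k * uc
U = 2 * 3.336
U = 6.6720

6.6720


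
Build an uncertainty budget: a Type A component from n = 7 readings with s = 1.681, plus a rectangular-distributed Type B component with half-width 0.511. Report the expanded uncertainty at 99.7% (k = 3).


u_A = s / sqrt(n) = 1.681 / sqrt(7) = 0.63535828
u_B = half_width / sqrt(3) = 0.511 / sqrt(3) = 0.29502599
uc = sqrt(u_A^2 + u_B^2) = sqrt(0.63535828^2 + 0.29502599^2) = 0.70051444
U = k * uc = 3 * 0.70051444
U = 2.1015

2.1015


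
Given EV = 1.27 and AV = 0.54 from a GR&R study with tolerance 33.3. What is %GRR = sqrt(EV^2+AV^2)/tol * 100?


GRR = sqrt(EV^2 + AV^2) = sqrt(1.27^2 + 0.54^2) = 1.3800362
%GRR = GRR / tol * 100 = 1.3800362 / 33.3 * 100
%GRR = 4.1443

4.1443


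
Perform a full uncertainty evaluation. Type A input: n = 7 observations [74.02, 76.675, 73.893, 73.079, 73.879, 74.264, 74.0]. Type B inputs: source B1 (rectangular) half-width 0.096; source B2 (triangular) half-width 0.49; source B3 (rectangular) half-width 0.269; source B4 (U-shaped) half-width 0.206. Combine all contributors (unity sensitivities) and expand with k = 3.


mean = (74.02 + 76.675 + 73.893 + 73.079 + 73.879 + 74.264 + 74.0) / 7 = 74.25857143
s = sqrt(sum((x - mean)^2)/(n-1)) = 1.1278326
u_A = s / sqrt(n) = 1.1278326 / sqrt(7) = 0.42628065
u_B1 = 0.096 / sqrt(3) = 0.055425626
u_B2 = 0.49 / sqrt(6) = 0.20004166
u_B3 = 0.269 / sqrt(3) = 0.15530722
u_B4 = 0.206 / sqrt(2) = 0.145664
uc = sqrt(0.42628065^2 + 0.055425626^2 + 0.20004166^2 + 0.15530722^2 + 0.145664^2) = 0.51975205
U = k * uc = 3 * 0.51975205
U = 1.5593

1.5593


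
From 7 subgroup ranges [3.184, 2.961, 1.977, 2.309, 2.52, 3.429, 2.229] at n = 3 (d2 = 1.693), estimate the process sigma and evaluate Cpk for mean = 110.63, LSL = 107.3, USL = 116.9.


R_bar = (3.184 + 2.961 + 1.977 + 2.309 + 2.52 + 3.429 + 2.229) / 7 = 2.6584286
sigma = R_bar / d2 = 2.6584286 / 1.693 = 1.5702473
Cp = (USL - LSL)/(6*sigma) = (116.9 - 107.3)/(6*1.5702473) = 1.0189
Cpu = (116.9 - 110.63)/(3*1.5702473) = 1.3310
Cpl = (110.63 - 107.3)/(3*1.5702473) = 0.7069
Cpk = min(Cpu, Cpl) = 0.7069

0.7069


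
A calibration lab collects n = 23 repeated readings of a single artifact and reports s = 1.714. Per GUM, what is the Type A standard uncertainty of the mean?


u_A = s / sqrt(n)
u_A = 1.714 / sqrt(23)
u_A = 1.714 / 4.7958315
u_A = 0.3574

0.3574


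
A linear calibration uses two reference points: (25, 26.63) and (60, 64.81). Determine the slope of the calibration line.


slope = (y2 - y1) / (x2 - x1)
= (64.81 - 26.63) / (60 - 25)
= 38.1800 / 35
= 1.0909

1.0909


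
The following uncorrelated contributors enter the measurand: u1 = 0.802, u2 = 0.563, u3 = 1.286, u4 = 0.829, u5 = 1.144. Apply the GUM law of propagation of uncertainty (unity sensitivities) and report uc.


uc = sqrt(0.802^2 + 0.563^2 + 1.286^2 + 0.829^2 + 1.144^2)
uc = sqrt(4.609946)
uc = 2.1471

2.1471


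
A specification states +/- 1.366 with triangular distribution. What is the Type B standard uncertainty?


u_B = half_width / sqrt(6)
u_B = 1.366 / 2.4494897
u_B = 0.5577

0.5577


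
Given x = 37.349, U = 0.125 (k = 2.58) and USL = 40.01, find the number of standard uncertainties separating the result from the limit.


u = U / k = 0.125 / 2.58 = 0.048449612
margin = |USL - x| = |40.01 - 37.349| = 2.661
z = margin / u = 2.661 / 0.048449612
z = 54.9230

54.9230


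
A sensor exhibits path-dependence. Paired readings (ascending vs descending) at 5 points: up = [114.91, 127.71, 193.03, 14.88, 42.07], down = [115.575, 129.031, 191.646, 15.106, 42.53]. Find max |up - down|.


|114.91 - 115.575| = 0.6650
|127.71 - 129.031| = 1.3210
|193.03 - 191.646| = 1.3840
|14.88 - 15.106| = 0.2260
|42.07 - 42.53| = 0.4600
hysteresis = max(diffs) = 1.3840

1.3840


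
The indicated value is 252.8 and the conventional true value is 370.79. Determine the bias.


Systematic error = measured - true
= 252.8 - 370.79
= -117.9900

-117.9900


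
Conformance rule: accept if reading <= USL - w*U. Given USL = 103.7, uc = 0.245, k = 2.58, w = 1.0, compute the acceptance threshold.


U = k * uc = 2.58 * 0.245 = 0.6321
guard band g = w * U = 1.0 * 0.6321 = 0.6321
AL = USL - g = 103.7 - 0.6321
AL = 103.0679

103.0679


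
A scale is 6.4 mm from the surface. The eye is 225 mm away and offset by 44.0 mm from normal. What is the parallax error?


error = h * offset / d
= 6.4 * 44.0 / 225
= 1.2516

1.2516


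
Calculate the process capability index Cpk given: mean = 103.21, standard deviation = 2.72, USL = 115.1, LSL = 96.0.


Cpu = (USL - mean) / (3*sigma) = (115.1 - 103.21) / (3*2.72) = 1.4571
Cpl = (mean - LSL) / (3*sigma) = (103.21 - 96.0) / (3*2.72) = 0.8836
Cpk = min(Cpu, Cpl) = 0.8836

0.8836


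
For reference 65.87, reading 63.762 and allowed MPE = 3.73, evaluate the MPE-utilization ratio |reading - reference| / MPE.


e = indication - reference = 63.762 - 65.87 = -2.1080
|e| = 2.1080
ratio = |e| / MPE = 2.1080 / 3.73
ratio = 0.5651

0.5651


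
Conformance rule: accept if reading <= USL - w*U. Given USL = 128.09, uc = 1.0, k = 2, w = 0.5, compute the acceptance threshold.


U = k * uc = 2 * 1.0 = 2
guard band g = w * U = 0.5 * 2 = 1
AL = USL - g = 128.09 - 1
AL = 127.0900

127.0900


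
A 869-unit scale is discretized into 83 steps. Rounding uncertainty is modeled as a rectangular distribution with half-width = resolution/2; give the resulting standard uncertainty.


resolution = range / divisions
resolution = 869 / 83 = 10.46988
u_res = resolution / (2*sqrt(3))
u_res = 10.46988 / 3.4641016
u_res = 3.0224

3.0224


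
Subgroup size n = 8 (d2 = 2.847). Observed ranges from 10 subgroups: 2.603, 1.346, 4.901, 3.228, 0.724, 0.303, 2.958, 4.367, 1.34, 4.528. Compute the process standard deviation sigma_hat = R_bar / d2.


R_bar = (2.603 + 1.346 + 4.901 + 3.228 + 0.724 + 0.303 + 2.958 + 4.367 + 1.34 + 4.528) / 10
R_bar = 26.298 / 10 = 2.6298
sigma_hat = R_bar / d2 = 2.6298 / 2.847 = 0.9237

0.9237


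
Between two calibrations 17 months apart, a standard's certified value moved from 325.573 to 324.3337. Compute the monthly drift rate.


rate = (v2 - v1) / months
= (324.3337 - 325.573) / 17
= -1.2393 / 17
= -0.0729

-0.0729


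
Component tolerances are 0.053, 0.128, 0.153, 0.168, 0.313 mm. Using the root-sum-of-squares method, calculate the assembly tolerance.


RSS = sqrt(0.053^2 + 0.128^2 + 0.153^2 + 0.168^2 + 0.313^2)
= sqrt(0.168795)
= 0.4108

0.4108


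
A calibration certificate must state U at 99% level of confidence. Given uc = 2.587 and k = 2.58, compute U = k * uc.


U = k * uc
U = 2.58 * 2.587
U = 6.6745

6.6745


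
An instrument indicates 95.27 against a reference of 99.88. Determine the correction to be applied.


Correction = standard - reading
= 99.88 - 95.27
= 4.6100

4.6100


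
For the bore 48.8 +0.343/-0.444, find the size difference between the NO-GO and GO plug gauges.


GO = nominal - lower_tol (smallest hole = maximum material condition)
GO = 48.8 - 0.444 = 48.356
NO-GO = nominal + upper_tol (largest hole = least material condition)
NO-GO = 48.8 + 0.343 = 49.143
spread = NO-GO - GO = 49.143 - 48.356 = 0.7870

0.7870


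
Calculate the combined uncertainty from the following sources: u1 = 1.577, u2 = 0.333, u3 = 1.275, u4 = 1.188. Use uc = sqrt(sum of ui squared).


uc = sqrt(1.577^2 + 0.333^2 + 1.275^2 + 1.188^2)
uc = sqrt(5.634787)
uc = 2.3738

2.3738


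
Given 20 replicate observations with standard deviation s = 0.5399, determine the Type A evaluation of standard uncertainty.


u_A = s / sqrt(n)
u_A = 0.5399 / sqrt(20)
u_A = 0.5399 / 4.472136
u_A = 0.1207

0.1207


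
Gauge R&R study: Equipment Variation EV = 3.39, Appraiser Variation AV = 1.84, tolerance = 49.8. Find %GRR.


GRR = sqrt(EV^2 + AV^2) = sqrt(3.39^2 + 1.84^2) = 3.8571622
%GRR = GRR / tol * 100 = 3.8571622 / 49.8 * 100
%GRR = 7.7453

7.7453


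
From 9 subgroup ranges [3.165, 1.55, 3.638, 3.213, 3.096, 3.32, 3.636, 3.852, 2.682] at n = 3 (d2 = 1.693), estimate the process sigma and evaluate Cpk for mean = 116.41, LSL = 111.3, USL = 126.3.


R_bar = (3.165 + 1.55 + 3.638 + 3.213 + 3.096 + 3.32 + 3.636 + 3.852 + 2.682) / 9 = 3.128
sigma = R_bar / d2 = 3.128 / 1.693 = 1.8476078
Cp = (USL - LSL)/(6*sigma) = (126.3 - 111.3)/(6*1.8476078) = 1.3531
Cpu = (126.3 - 116.41)/(3*1.8476078) = 1.7843
Cpl = (116.41 - 111.3)/(3*1.8476078) = 0.9219
Cpk = min(Cpu, Cpl) = 0.9219

0.9219


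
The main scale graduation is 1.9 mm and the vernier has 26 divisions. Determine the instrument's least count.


LC = MSD / n_div
= 1.9 / 26
= 0.0731

0.0731


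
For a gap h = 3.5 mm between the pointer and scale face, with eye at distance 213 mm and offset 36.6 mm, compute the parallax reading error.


error = h * offset / d
= 3.5 * 36.6 / 213
= 0.6014

0.6014


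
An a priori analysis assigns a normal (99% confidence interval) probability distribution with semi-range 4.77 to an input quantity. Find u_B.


u_B = half_width / 2.576
u_B = 4.77 / 2.576
u_B = 1.8517

1.8517


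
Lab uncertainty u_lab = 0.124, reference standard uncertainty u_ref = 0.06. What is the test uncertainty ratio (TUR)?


TUR = u_lab / u_ref
= 0.124 / 0.06
= 2.0667

2.0667


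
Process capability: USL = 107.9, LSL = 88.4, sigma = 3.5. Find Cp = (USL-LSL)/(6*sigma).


Cp = (USL - LSL) / (6 * sigma)
= (107.9 - 88.4) / (6 * 3.5)
= 19.5000 / 21.0000
= 0.9286

0.9286


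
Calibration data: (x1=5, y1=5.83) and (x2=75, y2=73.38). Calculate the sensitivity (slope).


slope = (y2 - y1) / (x2 - x1)
= (73.38 - 5.83) / (75 - 5)
= 67.5500 / 70
= 0.9650

0.9650


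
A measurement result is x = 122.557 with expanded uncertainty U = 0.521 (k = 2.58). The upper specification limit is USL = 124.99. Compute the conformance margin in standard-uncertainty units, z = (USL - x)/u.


u = U / k = 0.521 / 2.58 = 0.20193798
margin = |USL - x| = |124.99 - 122.557| = 2.433
z = margin / u = 2.433 / 0.20193798
z = 12.0483

12.0483


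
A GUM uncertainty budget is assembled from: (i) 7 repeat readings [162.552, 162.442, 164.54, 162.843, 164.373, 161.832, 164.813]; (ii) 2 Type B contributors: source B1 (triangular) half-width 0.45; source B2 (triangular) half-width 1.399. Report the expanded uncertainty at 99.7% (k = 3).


mean = (162.552 + 162.442 + 164.54 + 162.843 + 164.373 + 161.832 + 164.813) / 7 = 163.3421429
s = sqrt(sum((x - mean)^2)/(n-1)) = 1.1989723
u_A = s / sqrt(n) = 1.1989723 / sqrt(7) = 0.45316893
u_B1 = 0.45 / sqrt(6) = 0.18371173
u_B2 = 1.399 / sqrt(6) = 0.57113936
uc = sqrt(0.45316893^2 + 0.18371173^2 + 0.57113936^2) = 0.75187249
U = k * uc = 3 * 0.75187249
U = 2.2556

2.2556


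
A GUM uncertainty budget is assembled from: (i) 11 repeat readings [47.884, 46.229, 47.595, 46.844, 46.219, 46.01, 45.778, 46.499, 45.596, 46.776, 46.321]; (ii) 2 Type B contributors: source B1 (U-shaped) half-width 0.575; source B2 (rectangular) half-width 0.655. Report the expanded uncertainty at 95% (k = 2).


mean = (47.884 + 46.229 + 47.595 + 46.844 + 46.219 + 46.01 + 45.778 + 46.499 + 45.596 + 46.776 + 46.321) / 11 = 46.52281818
s = sqrt(sum((x - mean)^2)/(n-1)) = 0.71178014
u_A = s / sqrt(n) = 0.71178014 / sqrt(11) = 0.21460979
u_B1 = 0.575 / sqrt(2) = 0.4065864
u_B2 = 0.655 / sqrt(3) = 0.37816443
uc = sqrt(0.21460979^2 + 0.4065864^2 + 0.37816443^2) = 0.59529673
U = k * uc = 2 * 0.59529673
U = 1.1906

1.1906


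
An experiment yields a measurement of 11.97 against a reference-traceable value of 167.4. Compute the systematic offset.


Systematic error = measured - true
= 11.97 - 167.4
= -155.4300

-155.4300


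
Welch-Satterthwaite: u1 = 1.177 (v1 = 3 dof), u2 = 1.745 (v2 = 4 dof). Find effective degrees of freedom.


uc = sqrt(u1^2 + u2^2) = sqrt(1.177^2 + 1.745^2) = 2.1048406
v_eff = uc^4 / (u1^4/v1 + u2^4/v2)
= 2.1048406^4 / (1.177^4/3 + 1.745^4/4)
= 19.628036 / 2.9577565
v_eff = 6.6361

6.6361


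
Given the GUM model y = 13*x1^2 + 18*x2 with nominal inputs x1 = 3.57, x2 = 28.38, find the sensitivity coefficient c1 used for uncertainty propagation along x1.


y = 13*x1^2 + 18*x2
dy/dx1 = 2*13*x1
Evaluate at x1 = 3.57: c1 = 26 * 3.57
c1 = 92.8200

92.8200


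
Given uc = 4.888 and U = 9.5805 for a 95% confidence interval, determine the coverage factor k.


k = U / uc
k = 9.5805 / 4.888
k = 1.96

1.96


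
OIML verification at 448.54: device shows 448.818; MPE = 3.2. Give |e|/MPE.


e = indication - reference = 448.818 - 448.54 = 0.2780
|e| = 0.2780
ratio = |e| / MPE = 0.2780 / 3.2
ratio = 0.0869

0.0869


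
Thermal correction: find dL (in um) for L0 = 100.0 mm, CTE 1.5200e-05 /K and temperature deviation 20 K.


dL = L * alpha * dT
= 100.0 * 1.5200e-05 * 20
= 0.0304000 mm
dL_um = 0.0304000 * 1000 = 30.4000 um

30.4000


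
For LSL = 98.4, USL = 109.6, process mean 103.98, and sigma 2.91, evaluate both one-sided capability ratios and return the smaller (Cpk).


Cpu = (USL - mean) / (3*sigma) = (109.6 - 103.98) / (3*2.91) = 0.6438
Cpl = (mean - LSL) / (3*sigma) = (103.98 - 98.4) / (3*2.91) = 0.6392
Cpk = min(Cpu, Cpl) = 0.6392

0.6392


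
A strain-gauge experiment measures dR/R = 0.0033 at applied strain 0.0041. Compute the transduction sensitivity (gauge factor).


GF = (dR/R) / epsilon
= 0.0033 / 0.0041
= 0.8049

0.8049


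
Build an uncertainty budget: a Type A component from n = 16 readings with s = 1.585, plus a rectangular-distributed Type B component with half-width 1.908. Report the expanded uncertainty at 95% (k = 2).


u_A = s / sqrt(n) = 1.585 / sqrt(16) = 0.39625
u_B = half_width / sqrt(3) = 1.908 / sqrt(3) = 1.1015843
uc = sqrt(u_A^2 + u_B^2) = sqrt(0.39625^2 + 1.1015843^2) = 1.1706844
U = k * uc = 2 * 1.1706844
U = 2.3414

2.3414


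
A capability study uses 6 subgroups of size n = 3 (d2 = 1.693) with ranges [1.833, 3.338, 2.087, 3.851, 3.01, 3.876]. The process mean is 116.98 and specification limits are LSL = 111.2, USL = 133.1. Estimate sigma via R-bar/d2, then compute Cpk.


R_bar = (1.833 + 3.338 + 2.087 + 3.851 + 3.01 + 3.876) / 6 = 2.9991667
sigma = R_bar / d2 = 2.9991667 / 1.693 = 1.7715102
Cp = (USL - LSL)/(6*sigma) = (133.1 - 111.2)/(6*1.7715102) = 2.0604
Cpu = (133.1 - 116.98)/(3*1.7715102) = 3.0332
Cpl = (116.98 - 111.2)/(3*1.7715102) = 1.0876
Cpk = min(Cpu, Cpl) = 1.0876

1.0876


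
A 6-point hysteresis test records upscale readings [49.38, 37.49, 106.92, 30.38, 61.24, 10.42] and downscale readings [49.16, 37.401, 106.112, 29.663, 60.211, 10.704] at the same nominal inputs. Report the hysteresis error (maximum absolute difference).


|49.38 - 49.16| = 0.2200
|37.49 - 37.401| = 0.0890
|106.92 - 106.112| = 0.8080
|30.38 - 29.663| = 0.7170
|61.24 - 60.211| = 1.0290
|10.42 - 10.704| = 0.2840
hysteresis = max(diffs) = 1.0290

1.0290


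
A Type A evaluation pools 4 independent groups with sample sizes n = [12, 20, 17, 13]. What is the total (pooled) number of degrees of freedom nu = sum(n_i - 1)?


nu = sum_i (n_i - 1)
nu = ((12 - 1) + (20 - 1) + (17 - 1) + (13 - 1))
nu = 11 + 19 + 16 + 12
nu = 58

58


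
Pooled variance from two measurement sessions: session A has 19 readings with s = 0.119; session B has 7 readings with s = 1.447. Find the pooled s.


s_p = sqrt(((n1-1)*s1^2 + (n2-1)*s2^2) / (n1+n2-2))
numerator = (19-1)*0.119^2 + (7-1)*1.447^2 = 0.254898 + 12.562854 = 12.817752
denominator = 19 + 7 - 2 = 24
s_p^2 = 12.817752 / 24 = 0.534073
s_p = sqrt(0.534073) = 0.7308

0.7308


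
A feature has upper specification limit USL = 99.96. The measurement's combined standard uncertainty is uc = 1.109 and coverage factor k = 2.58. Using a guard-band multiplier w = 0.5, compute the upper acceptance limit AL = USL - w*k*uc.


U = k * uc = 2.58 * 1.109 = 2.86122
guard band g = w * U = 0.5 * 2.86122 = 1.43061
AL = USL - g = 99.96 - 1.43061
AL = 98.5294

98.5294


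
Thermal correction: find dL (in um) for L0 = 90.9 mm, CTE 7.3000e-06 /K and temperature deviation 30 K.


dL = L * alpha * dT
= 90.9 * 7.3000e-06 * 30
= 0.0199071 mm
dL_um = 0.0199071 * 1000 = 19.9071 um

19.9071


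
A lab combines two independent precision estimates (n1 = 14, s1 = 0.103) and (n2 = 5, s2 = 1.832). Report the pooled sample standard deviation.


s_p = sqrt(((n1-1)*s1^2 + (n2-1)*s2^2) / (n1+n2-2))
numerator = (14-1)*0.103^2 + (5-1)*1.832^2 = 0.137917 + 13.424896 = 13.562813
denominator = 14 + 5 - 2 = 17
s_p^2 = 13.562813 / 17 = 0.79781253
s_p = sqrt(0.79781253) = 0.8932

0.8932


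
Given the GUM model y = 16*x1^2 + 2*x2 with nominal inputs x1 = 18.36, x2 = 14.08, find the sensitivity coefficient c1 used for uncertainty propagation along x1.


y = 16*x1^2 + 2*x2
dy/dx1 = 2*16*x1
Evaluate at x1 = 18.36: c1 = 32 * 18.36
c1 = 587.5200

587.5200


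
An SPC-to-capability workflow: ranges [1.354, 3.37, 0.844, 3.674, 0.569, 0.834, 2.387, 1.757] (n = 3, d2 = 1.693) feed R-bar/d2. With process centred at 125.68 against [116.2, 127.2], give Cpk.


R_bar = (1.354 + 3.37 + 0.844 + 3.674 + 0.569 + 0.834 + 2.387 + 1.757) / 8 = 1.848625
sigma = R_bar / d2 = 1.848625 / 1.693 = 1.0919226
Cp = (USL - LSL)/(6*sigma) = (127.2 - 116.2)/(6*1.0919226) = 1.6790
Cpu = (127.2 - 125.68)/(3*1.0919226) = 0.4640
Cpl = (125.68 - 116.2)/(3*1.0919226) = 2.8940
Cpk = min(Cpu, Cpl) = 0.4640

0.4640


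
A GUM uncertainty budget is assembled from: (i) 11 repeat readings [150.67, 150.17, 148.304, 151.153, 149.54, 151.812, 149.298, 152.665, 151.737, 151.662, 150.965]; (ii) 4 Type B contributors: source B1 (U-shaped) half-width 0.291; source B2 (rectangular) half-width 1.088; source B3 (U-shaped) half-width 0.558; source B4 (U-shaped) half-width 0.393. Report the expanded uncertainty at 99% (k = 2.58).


mean = (150.67 + 150.17 + 148.304 + 151.153 + 149.54 + 151.812 + 149.298 + 152.665 + 151.737 + 151.662 + 150.965) / 11 = 150.7250909
s = sqrt(sum((x - mean)^2)/(n-1)) = 1.29232
u_A = s / sqrt(n) = 1.29232 / sqrt(11) = 0.38964914
u_B1 = 0.291 / sqrt(2) = 0.20576807
u_B2 = 1.088 / sqrt(3) = 0.62815709
u_B3 = 0.558 / sqrt(2) = 0.39456558
u_B4 = 0.393 / sqrt(2) = 0.27789297
uc = sqrt(0.38964914^2 + 0.20576807^2 + 0.62815709^2 + 0.39456558^2 + 0.27789297^2) = 0.90645175
U = k * uc = 2.58 * 0.90645175
U = 2.3386

2.3386


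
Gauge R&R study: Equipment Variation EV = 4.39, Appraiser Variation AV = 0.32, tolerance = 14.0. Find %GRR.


GRR = sqrt(EV^2 + AV^2) = sqrt(4.39^2 + 0.32^2) = 4.4016474
%GRR = GRR / tol * 100 = 4.4016474 / 14.0 * 100
%GRR = 31.4403

31.4403


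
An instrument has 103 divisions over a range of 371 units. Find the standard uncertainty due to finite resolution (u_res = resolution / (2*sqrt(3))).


resolution = range / divisions
resolution = 371 / 103 = 3.6019417
u_res = resolution / (2*sqrt(3))
u_res = 3.6019417 / 3.4641016
u_res = 1.0398

1.0398


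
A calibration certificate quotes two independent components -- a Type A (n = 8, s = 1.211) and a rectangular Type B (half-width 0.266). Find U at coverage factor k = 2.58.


u_A = s / sqrt(n) = 1.211 / sqrt(8) = 0.42815316
u_B = half_width / sqrt(3) = 0.266 / sqrt(3) = 0.15357517
uc = sqrt(u_A^2 + u_B^2) = sqrt(0.42815316^2 + 0.15357517^2) = 0.45486312
U = k * uc = 2.58 * 0.45486312
U = 1.1735

1.1735


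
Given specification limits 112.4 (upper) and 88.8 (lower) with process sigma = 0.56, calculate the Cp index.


Cp = (USL - LSL) / (6 * sigma)
= (112.4 - 88.8) / (6 * 0.56)
= 23.6000 / 3.3600
= 7.0238

7.0238


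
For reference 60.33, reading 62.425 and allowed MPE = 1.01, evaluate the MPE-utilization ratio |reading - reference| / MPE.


e = indication - reference = 62.425 - 60.33 = 2.0950
|e| = 2.0950
ratio = |e| / MPE = 2.0950 / 1.01
ratio = 2.0743

2.0743


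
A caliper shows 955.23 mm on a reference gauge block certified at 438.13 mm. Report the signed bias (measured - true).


Systematic error = measured - true
= 955.23 - 438.13
= 517.1000

517.1000


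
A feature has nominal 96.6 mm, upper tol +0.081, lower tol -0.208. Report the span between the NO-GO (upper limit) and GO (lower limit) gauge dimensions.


GO = nominal - lower_tol (smallest hole = maximum material condition)
GO = 96.6 - 0.208 = 96.392
NO-GO = nominal + upper_tol (largest hole = least material condition)
NO-GO = 96.6 + 0.081 = 96.681
spread = NO-GO - GO = 96.681 - 96.392 = 0.2890

0.2890


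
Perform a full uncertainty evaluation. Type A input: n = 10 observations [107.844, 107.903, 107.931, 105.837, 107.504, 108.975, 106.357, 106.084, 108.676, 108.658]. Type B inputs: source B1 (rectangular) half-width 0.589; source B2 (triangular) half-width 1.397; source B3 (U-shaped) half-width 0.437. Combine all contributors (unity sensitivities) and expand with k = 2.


mean = (107.844 + 107.903 + 107.931 + 105.837 + 107.504 + 108.975 + 106.357 + 106.084 + 108.676 + 108.658) / 10 = 107.5769
s = sqrt(sum((x - mean)^2)/(n-1)) = 1.124674
u_A = s / sqrt(n) = 1.124674 / sqrt(10) = 0.35565315
u_B1 = 0.589 / sqrt(3) = 0.34005931
u_B2 = 1.397 / sqrt(6) = 0.57032286
u_B3 = 0.437 / sqrt(2) = 0.30900566
uc = sqrt(0.35565315^2 + 0.34005931^2 + 0.57032286^2 + 0.30900566^2) = 0.81417575
U = k * uc = 2 * 0.81417575
U = 1.6284

1.6284


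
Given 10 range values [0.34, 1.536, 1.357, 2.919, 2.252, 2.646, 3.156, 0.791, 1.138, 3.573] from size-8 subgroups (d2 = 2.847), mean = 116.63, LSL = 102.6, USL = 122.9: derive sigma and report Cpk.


R_bar = (0.34 + 1.536 + 1.357 + 2.919 + 2.252 + 2.646 + 3.156 + 0.791 + 1.138 + 3.573) / 10 = 1.9708
sigma = R_bar / d2 = 1.9708 / 2.847 = 0.69223744
Cp = (USL - LSL)/(6*sigma) = (122.9 - 102.6)/(6*0.69223744) = 4.8875
Cpu = (122.9 - 116.63)/(3*0.69223744) = 3.0192
Cpl = (116.63 - 102.6)/(3*0.69223744) = 6.7559
Cpk = min(Cpu, Cpl) = 3.0192

3.0192


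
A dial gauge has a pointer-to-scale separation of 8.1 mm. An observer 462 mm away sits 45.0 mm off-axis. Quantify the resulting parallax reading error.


error = h * offset / d
= 8.1 * 45.0 / 462
= 0.7890

0.7890


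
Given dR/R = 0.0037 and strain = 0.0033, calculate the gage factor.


GF = (dR/R) / epsilon
= 0.0037 / 0.0033
= 1.1212

1.1212


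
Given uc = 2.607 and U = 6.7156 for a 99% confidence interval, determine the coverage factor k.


k = U / uc
k = 6.7156 / 2.607
k = 2.576

2.576


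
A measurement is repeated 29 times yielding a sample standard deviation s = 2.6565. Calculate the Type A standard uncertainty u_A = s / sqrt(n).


u_A = s / sqrt(n)
u_A = 2.6565 / sqrt(29)
u_A = 2.6565 / 5.3851648
u_A = 0.4933

0.4933


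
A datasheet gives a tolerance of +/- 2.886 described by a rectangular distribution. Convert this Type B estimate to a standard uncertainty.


u_B = half_width / sqrt(3)
u_B = 2.886 / 1.7320508
u_B = 1.6662

1.6662


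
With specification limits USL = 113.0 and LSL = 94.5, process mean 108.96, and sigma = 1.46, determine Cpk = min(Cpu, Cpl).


Cpu = (USL - mean) / (3*sigma) = (113.0 - 108.96) / (3*1.46) = 0.9224
Cpl = (mean - LSL) / (3*sigma) = (108.96 - 94.5) / (3*1.46) = 3.3014
Cpk = min(Cpu, Cpl) = 0.9224

0.9224


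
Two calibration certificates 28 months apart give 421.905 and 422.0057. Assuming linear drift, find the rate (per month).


rate = (v2 - v1) / months
= (422.0057 - 421.905) / 28
= 0.1007 / 28
= 0.0036

0.0036


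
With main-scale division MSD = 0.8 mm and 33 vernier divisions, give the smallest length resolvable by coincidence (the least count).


LC = MSD / n_div
= 0.8 / 33
= 0.0242

0.0242


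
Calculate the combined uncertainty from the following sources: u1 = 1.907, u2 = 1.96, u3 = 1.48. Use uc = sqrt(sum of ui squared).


uc = sqrt(1.907^2 + 1.96^2 + 1.48^2)
uc = sqrt(9.668649)
uc = 3.1094

3.1094


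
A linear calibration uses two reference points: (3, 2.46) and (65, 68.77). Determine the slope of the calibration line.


slope = (y2 - y1) / (x2 - x1)
= (68.77 - 2.46) / (65 - 3)
= 66.3100 / 62
= 1.0695

1.0695


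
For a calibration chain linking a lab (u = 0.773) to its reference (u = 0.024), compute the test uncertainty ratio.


TUR = u_lab / u_ref
= 0.773 / 0.024
= 32.2083

32.2083


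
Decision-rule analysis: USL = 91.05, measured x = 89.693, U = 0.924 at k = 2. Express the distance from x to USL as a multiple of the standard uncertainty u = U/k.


u = U / k = 0.924 / 2 = 0.462
margin = |USL - x| = |91.05 - 89.693| = 1.357
z = margin / u = 1.357 / 0.462
z = 2.9372

2.9372


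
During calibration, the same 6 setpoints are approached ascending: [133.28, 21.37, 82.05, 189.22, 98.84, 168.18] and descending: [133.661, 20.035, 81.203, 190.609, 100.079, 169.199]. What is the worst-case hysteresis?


|133.28 - 133.661| = 0.3810
|21.37 - 20.035| = 1.3350
|82.05 - 81.203| = 0.8470
|189.22 - 190.609| = 1.3890
|98.84 - 100.079| = 1.2390
|168.18 - 169.199| = 1.0190
hysteresis = max(diffs) = 1.3890

1.3890


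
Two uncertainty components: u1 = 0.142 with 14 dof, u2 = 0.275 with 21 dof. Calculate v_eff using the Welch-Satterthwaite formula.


uc = sqrt(u1^2 + u2^2) = sqrt(0.142^2 + 0.275^2) = 0.30949798
v_eff = uc^4 / (u1^4/v1 + u2^4/v2)
= 0.30949798^4 / (0.142^4/14 + 0.275^4/21)
= 0.0091755324 / 0.00030138195
v_eff = 30.4449

30.4449


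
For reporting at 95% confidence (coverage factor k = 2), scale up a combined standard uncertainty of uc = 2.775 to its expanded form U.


U = k * uc
U = 2 * 2.775
U = 5.5500

5.5500


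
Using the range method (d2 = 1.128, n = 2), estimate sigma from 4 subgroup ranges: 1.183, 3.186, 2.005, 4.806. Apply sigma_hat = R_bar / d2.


R_bar = (1.183 + 3.186 + 2.005 + 4.806) / 4
R_bar = 11.18 / 4 = 2.795
sigma_hat = R_bar / d2 = 2.795 / 1.128 = 2.4778

2.4778


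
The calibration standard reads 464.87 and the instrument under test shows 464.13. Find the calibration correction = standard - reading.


Correction = standard - reading
= 464.87 - 464.13
= 0.7400

0.7400


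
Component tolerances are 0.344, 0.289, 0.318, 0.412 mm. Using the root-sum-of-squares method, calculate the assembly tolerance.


RSS = sqrt(0.344^2 + 0.289^2 + 0.318^2 + 0.412^2)
= sqrt(0.472725)
= 0.6875

0.6875


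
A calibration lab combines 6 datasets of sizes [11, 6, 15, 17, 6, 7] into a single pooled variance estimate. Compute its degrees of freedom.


nu = sum_i (n_i - 1)
nu = ((11 - 1) + (6 - 1) + (15 - 1) + (17 - 1) + (6 - 1) + (7 - 1))
nu = 10 + 5 + 14 + 16 + 5 + 6
nu = 56

56


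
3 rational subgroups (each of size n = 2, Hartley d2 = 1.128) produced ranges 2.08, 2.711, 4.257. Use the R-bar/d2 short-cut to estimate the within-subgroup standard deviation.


R_bar = (2.08 + 2.711 + 4.257) / 3
R_bar = 9.048 / 3 = 3.016
sigma_hat = R_bar / d2 = 3.016 / 1.128 = 2.6738

2.6738


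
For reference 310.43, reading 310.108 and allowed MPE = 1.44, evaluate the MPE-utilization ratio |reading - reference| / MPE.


e = indication - reference = 310.108 - 310.43 = -0.3220
|e| = 0.3220
ratio = |e| / MPE = 0.3220 / 1.44
ratio = 0.2236

0.2236


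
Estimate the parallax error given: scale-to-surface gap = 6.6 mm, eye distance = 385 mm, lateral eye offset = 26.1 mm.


error = h * offset / d
= 6.6 * 26.1 / 385
= 0.4474

0.4474


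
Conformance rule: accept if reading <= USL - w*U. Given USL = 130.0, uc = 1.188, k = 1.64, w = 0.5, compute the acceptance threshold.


U = k * uc = 1.64 * 1.188 = 1.94832
guard band g = w * U = 0.5 * 1.94832 = 0.97416
AL = USL - g = 130.0 - 0.97416
AL = 129.0258

129.0258


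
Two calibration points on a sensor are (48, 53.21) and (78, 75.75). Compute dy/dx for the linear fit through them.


slope = (y2 - y1) / (x2 - x1)
= (75.75 - 53.21) / (78 - 48)
= 22.5400 / 30
= 0.7513

0.7513


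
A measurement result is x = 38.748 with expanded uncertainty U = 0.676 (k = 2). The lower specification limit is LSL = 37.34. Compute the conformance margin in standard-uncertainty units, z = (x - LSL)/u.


u = U / k = 0.676 / 2 = 0.338
margin = |LSL - x| = |37.34 - 38.748| = 1.408
z = margin / u = 1.408 / 0.338
z = 4.1657

4.1657


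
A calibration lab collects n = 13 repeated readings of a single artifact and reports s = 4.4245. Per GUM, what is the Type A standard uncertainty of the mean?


u_A = s / sqrt(n)
u_A = 4.4245 / sqrt(13)
u_A = 4.4245 / 3.6055513
u_A = 1.2271

1.2271


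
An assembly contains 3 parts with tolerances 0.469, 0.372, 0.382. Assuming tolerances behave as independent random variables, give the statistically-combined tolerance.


RSS = sqrt(0.469^2 + 0.372^2 + 0.382^2)
= sqrt(0.504269)
= 0.7101

0.7101


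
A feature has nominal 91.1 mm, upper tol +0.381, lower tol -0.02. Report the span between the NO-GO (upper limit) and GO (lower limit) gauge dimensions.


GO = nominal - lower_tol (smallest hole = maximum material condition)
GO = 91.1 - 0.02 = 91.08
NO-GO = nominal + upper_tol (largest hole = least material condition)
NO-GO = 91.1 + 0.381 = 91.481
spread = NO-GO - GO = 91.481 - 91.08 = 0.4010

0.4010


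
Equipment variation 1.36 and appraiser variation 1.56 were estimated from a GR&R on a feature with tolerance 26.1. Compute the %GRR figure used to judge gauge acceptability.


GRR = sqrt(EV^2 + AV^2) = sqrt(1.36^2 + 1.56^2) = 2.0695893
%GRR = GRR / tol * 100 = 2.0695893 / 26.1 * 100
%GRR = 7.9295

7.9295


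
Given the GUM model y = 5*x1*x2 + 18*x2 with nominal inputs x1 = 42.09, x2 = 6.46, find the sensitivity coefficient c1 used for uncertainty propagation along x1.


y = 5*x1*x2 + 18*x2
dy/dx1 = 5*x2
Evaluate at x2 = 6.46: c1 = 5 * 6.46
c1 = 32.3000

32.3000


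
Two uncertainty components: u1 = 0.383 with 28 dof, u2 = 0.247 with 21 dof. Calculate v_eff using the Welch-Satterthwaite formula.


uc = sqrt(u1^2 + u2^2) = sqrt(0.383^2 + 0.247^2) = 0.45573896
v_eff = uc^4 / (u1^4/v1 + u2^4/v2)
= 0.45573896^4 / (0.383^4/28 + 0.247^4/21)
= 0.043138459 / 0.00094573072
v_eff = 45.6139

45.6139


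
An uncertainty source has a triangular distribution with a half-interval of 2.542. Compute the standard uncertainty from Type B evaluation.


u_B = half_width / sqrt(6)
u_B = 2.542 / 2.4494897
u_B = 1.0378

1.0378


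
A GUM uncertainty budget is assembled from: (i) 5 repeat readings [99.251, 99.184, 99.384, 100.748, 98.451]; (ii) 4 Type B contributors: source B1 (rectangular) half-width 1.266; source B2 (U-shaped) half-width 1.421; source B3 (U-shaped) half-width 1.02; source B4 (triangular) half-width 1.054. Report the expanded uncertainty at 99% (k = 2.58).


mean = (99.251 + 99.184 + 99.384 + 100.748 + 98.451) / 5 = 99.4036
s = sqrt(sum((x - mean)^2)/(n-1)) = 0.83467856
u_A = s / sqrt(n) = 0.83467856 / sqrt(5) = 0.3732796
u_B1 = 1.266 / sqrt(3) = 0.73092544
u_B2 = 1.421 / sqrt(2) = 1.0047987
u_B3 = 1.02 / sqrt(2) = 0.72124892
u_B4 = 1.054 / sqrt(6) = 0.4302937
uc = sqrt(0.3732796^2 + 0.73092544^2 + 1.0047987^2 + 0.72124892^2 + 0.4302937^2) = 1.5454976
U = k * uc = 2.58 * 1.5454976
U = 3.9874

3.9874


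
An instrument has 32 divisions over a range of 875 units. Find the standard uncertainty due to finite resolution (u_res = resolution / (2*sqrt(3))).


resolution = range / divisions
resolution = 875 / 32 = 27.34375
u_res = resolution / (2*sqrt(3))
u_res = 27.34375 / 3.4641016
u_res = 7.8935

7.8935


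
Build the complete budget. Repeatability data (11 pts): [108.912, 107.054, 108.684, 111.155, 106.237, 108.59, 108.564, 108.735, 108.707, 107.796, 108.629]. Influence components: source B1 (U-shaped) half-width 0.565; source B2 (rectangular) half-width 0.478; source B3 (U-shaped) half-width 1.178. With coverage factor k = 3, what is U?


mean = (108.912 + 107.054 + 108.684 + 111.155 + 106.237 + 108.59 + 108.564 + 108.735 + 108.707 + 107.796 + 108.629) / 11 = 108.4602727
s = sqrt(sum((x - mean)^2)/(n-1)) = 1.2275942
u_A = s / sqrt(n) = 1.2275942 / sqrt(11) = 0.37013358
u_B1 = 0.565 / sqrt(2) = 0.39951533
u_B2 = 0.478 / sqrt(3) = 0.27597343
u_B3 = 1.178 / sqrt(2) = 0.83297179
uc = sqrt(0.37013358^2 + 0.39951533^2 + 0.27597343^2 + 0.83297179^2) = 1.0327704
U = k * uc = 3 * 1.0327704
U = 3.0983

3.0983


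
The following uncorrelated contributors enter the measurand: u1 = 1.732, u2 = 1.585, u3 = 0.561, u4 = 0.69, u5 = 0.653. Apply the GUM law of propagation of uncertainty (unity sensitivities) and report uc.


uc = sqrt(1.732^2 + 1.585^2 + 0.561^2 + 0.69^2 + 0.653^2)
uc = sqrt(6.729279)
uc = 2.5941

2.5941


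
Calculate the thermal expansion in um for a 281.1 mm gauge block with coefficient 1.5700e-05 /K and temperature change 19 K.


dL = L * alpha * dT
= 281.1 * 1.5700e-05 * 19
= 0.0838521 mm
dL_um = 0.0838521 * 1000 = 83.8521 um

83.8521


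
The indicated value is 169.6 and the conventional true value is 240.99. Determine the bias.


Systematic error = measured - true
= 169.6 - 240.99
= -71.3900

-71.3900


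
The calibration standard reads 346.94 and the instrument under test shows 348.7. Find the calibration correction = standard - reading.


Correction = standard - reading
= 346.94 - 348.7
= -1.7600

-1.7600


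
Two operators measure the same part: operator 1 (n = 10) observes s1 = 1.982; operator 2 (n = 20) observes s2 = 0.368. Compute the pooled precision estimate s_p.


s_p = sqrt(((n1-1)*s1^2 + (n2-1)*s2^2) / (n1+n2-2))
numerator = (10-1)*1.982^2 + (20-1)*0.368^2 = 35.354916 + 2.573056 = 37.927972
denominator = 10 + 20 - 2 = 28
s_p^2 = 37.927972 / 28 = 1.3545704
s_p = sqrt(1.3545704) = 1.1639

1.1639


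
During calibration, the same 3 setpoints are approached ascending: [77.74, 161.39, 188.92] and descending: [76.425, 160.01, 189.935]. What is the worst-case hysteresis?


|77.74 - 76.425| = 1.3150
|161.39 - 160.01| = 1.3800
|188.92 - 189.935| = 1.0150
hysteresis = max(diffs) = 1.3800

1.3800


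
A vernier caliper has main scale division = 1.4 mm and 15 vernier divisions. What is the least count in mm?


LC = MSD / n_div
= 1.4 / 15
= 0.0933

0.0933


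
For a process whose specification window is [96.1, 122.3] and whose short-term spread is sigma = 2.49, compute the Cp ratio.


Cp = (USL - LSL) / (6 * sigma)
= (122.3 - 96.1) / (6 * 2.49)
= 26.2000 / 14.9400
= 1.7537

1.7537


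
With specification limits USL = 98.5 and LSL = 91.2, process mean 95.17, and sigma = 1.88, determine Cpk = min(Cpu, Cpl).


Cpu = (USL - mean) / (3*sigma) = (98.5 - 95.17) / (3*1.88) = 0.5904
Cpl = (mean - LSL) / (3*sigma) = (95.17 - 91.2) / (3*1.88) = 0.7039
Cpk = min(Cpu, Cpl) = 0.5904

0.5904


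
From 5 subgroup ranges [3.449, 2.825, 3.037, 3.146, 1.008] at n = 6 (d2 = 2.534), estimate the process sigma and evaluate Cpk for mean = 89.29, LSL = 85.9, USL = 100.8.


R_bar = (3.449 + 2.825 + 3.037 + 3.146 + 1.008) / 5 = 2.693
sigma = R_bar / d2 = 2.693 / 2.534 = 1.0627466
Cp = (USL - LSL)/(6*sigma) = (100.8 - 85.9)/(6*1.0627466) = 2.3367
Cpu = (100.8 - 89.29)/(3*1.0627466) = 3.6101
Cpl = (89.29 - 85.9)/(3*1.0627466) = 1.0633
Cpk = min(Cpu, Cpl) = 1.0633

1.0633
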